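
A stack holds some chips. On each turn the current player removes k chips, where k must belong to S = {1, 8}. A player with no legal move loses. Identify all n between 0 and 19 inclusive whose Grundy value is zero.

G(0) = 0
G(1) = mex{0} = 1
G(2) = mex{1} = 0
G(3) = mex{0} = 1
G(4) = mex{1} = 0
G(5) = mex{0} = 1
G(6) = mex{1} = 0
G(7) = mex{0} = 1
G(8) = mex{1,0} = 2
G(9) = mex{2,1} = 0
G(10) = mex{0,0} = 1
G(11) = mex{1,1} = 0
G(12) = mex{0,0} = 1
G(13) = mex{1,1} = 0
G(14) = mex{0,0} = 1
G(15) = mex{1,1} = 0
G(16) = mex{0,2} = 1
G(17) = mex{1,0} = 2
G(18) = mex{2,1} = 0
G(19) = mex{0,0} = 1
P-positions are exactly the n with G(n) = 0.

0, 2, 4, 6, 9, 11, 13, 15, 18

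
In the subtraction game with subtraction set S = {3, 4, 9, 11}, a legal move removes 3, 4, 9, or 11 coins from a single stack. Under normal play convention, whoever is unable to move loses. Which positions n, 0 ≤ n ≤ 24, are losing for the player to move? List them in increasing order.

G(0) = 0
G(1) = mex{} = 0
G(2) = mex{} = 0
G(3) = mex{0} = 1
G(4) = mex{0,0} = 1
G(5) = mex{0,0} = 1
G(6) = mex{1,0} = 2
G(7) = mex{1,1} = 0
G(8) = mex{1,1} = 0
G(9) = mex{2,1,0} = 3
G(10) = mex{0,2,0} = 1
G(11) = mex{0,0,0,0} = 1
G(12) = mex{3,0,1,0} = 2
G(13) = mex{1,3,1,0} = 2
G(14) = mex{1,1,1,1} = 0
G(15) = mex{2,1,2,1} = 0
G(16) = mex{2,2,0,1} = 3
G(17) = mex{0,2,0,2} = 1
G(18) = mex{0,0,3,0} = 1
G(19) = mex{3,0,1,0} = 2
G(20) = mex{1,3,1,3} = 0
G(21) = mex{1,1,2,1} = 0
G(22) = mex{2,1,2,1} = 0
G(23) = mex{0,2,0,2} = 1
G(24) = mex{0,0,0,2} = 1
P-positions are exactly the n with G(n) = 0.

0, 1, 2, 7, 8, 14, 15, 20, 21, 22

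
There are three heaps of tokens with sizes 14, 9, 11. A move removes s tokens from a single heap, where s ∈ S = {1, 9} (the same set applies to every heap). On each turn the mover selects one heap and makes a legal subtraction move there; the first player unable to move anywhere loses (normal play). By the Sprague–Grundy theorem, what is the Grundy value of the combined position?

All heaps use S = {1, 9}:
G(0) = 0
G(1) = mex{0} = 1
G(2) = mex{1} = 0
G(3) = mex{0} = 1
G(4) = mex{1} = 0
G(5) = mex{0} = 1
G(6) = mex{1} = 0
G(7) = mex{0} = 1
G(8) = mex{1} = 0
G(9) = mex{0,0} = 1
G(10) = mex{1,1} = 0
G(11) = mex{0,0} = 1
G(12) = mex{1,1} = 0
G(13) = mex{0,0} = 1
G(14) = mex{1,1} = 0
Heap A: G(14) = 0.
Heap B: G(9) = 1.
Heap C: G(11) = 1.
Combined Grundy value = 0 ⊕ 1 ⊕ 1 = 0.

0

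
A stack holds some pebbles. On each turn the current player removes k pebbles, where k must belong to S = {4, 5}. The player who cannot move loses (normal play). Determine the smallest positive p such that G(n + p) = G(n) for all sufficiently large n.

9

n :  0  1  2  3  4  5  6  7  8  9 10 11 12 13 14 15 16 17 18 19
G :  0  0  0  0  1  1  1  1  2  0  0  0  0  1  1  1  1  2  0  0
G(n+9) = G(n) holds for n = 0,…,4 (a full window of length max(S) = 5), so the sequence is purely periodic with period 9.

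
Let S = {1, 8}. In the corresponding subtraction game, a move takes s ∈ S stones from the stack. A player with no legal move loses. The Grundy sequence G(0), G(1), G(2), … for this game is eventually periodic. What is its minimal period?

9

G(0) = 0
G(1) = mex{0} = 1
G(2) = mex{1} = 0
G(3) = mex{0} = 1
G(4) = mex{1} = 0
G(5) = mex{0} = 1
G(6) = mex{1} = 0
G(7) = mex{0} = 1
G(8) = mex{1,0} = 2
G(9) = mex{2,1} = 0
G(10) = mex{0,0} = 1
G(11) = mex{1,1} = 0
G(12) = mex{0,0} = 1
G(13) = mex{1,1} = 0
G(14) = mex{0,0} = 1
G(15) = mex{1,1} = 0
G(16) = mex{0,2} = 1
G(17) = mex{1,0} = 2
G(18) = mex{2,1} = 0
G(19) = mex{0,0} = 1
G(n+9) = G(n) holds for n = 0,…,7 (a full window of length max(S) = 8), so the sequence is purely periodic with period 9.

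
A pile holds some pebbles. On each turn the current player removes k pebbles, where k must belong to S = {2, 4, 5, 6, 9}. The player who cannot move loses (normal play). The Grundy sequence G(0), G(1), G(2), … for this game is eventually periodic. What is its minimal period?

18

n :  0  1  2  3  4  5  6  7  8  9 10 11 12 13 14 15 16 17 18 19 20 21 22 23 24 25 26 27 28 29 30 31 32 33 34 35 36 37
G :  0  0  1  1  2  2  3  3  0  4  1  0  2  1  3  2  4  3  0  0  1  1  2  2  3  3  0  4  1  0  2  1  3  2  4  3  0  0
G(n+18) = G(n) holds for n = 0,…,8 (a full window of length max(S) = 9), so the sequence is purely periodic with period 18.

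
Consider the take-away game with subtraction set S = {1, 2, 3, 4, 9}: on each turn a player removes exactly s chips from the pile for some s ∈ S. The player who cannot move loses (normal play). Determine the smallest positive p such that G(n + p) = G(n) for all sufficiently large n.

5

n :  0  1  2  3  4  5  6  7  8  9 10 11 12 13 14 15
G :  0  1  2  3  4  0  1  2  3  4  0  1  2  3  4  0
G(n+5) = G(n) holds for n = 0,…,8 (a full window of length max(S) = 9), so the sequence is purely periodic with period 5.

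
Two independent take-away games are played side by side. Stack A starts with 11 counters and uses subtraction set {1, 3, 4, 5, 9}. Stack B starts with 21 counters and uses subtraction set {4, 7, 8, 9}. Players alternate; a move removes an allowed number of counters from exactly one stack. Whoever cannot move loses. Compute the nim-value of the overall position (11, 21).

Stack A, S = {1, 3, 4, 5, 9}:
G(0) = 0
G(1) = mex{0} = 1
G(2) = mex{1} = 0
G(3) = mex{0,0} = 1
G(4) = mex{1,1,0} = 2
G(5) = mex{2,0,1,0} = 3
G(6) = mex{3,1,0,1} = 2
G(7) = mex{2,2,1,0} = 3
G(8) = mex{3,3,2,1} = 0
G(9) = mex{0,2,3,2,0} = 1
G(10) = mex{1,3,2,3,1} = 0
G(11) = mex{0,0,3,2,0} = 1
G_A(11) = 1.
Stack B, S = {4, 7, 8, 9}:
n :  0  1  2  3  4  5  6  7  8  9 10 11 12 13 14 15 16 17 18 19 20 21
G :  0  0  0  0  1  1  1  1  2  2  2  2  3  0  0  0  0  1  1  1  1  2
G_B(21) = 2.
Combined Grundy value = 1 ⊕ 2 = 3.

3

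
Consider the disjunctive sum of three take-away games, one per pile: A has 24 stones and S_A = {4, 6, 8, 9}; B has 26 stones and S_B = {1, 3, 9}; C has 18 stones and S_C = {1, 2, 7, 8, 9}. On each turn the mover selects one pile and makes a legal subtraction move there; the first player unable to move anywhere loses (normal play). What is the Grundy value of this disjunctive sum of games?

Pile A, S = {4, 6, 8, 9}:
G(0) = 0
G(1) = mex{} = 0
G(2) = mex{} = 0
G(3) = mex{} = 0
G(4) = mex{0} = 1
G(5) = mex{0} = 1
G(6) = mex{0,0} = 1
G(7) = mex{0,0} = 1
G(8) = mex{1,0,0} = 2
G(9) = mex{1,0,0,0} = 2
G(10) = mex{1,1,0,0} = 2
G(11) = mex{1,1,0,0} = 2
G(12) = mex{2,1,1,0} = 3
G(13) = mex{2,1,1,1} = 0
G(14) = mex{2,2,1,1} = 0
G(15) = mex{2,2,1,1} = 0
G(16) = mex{3,2,2,1} = 0
G(17) = mex{0,2,2,2} = 1
G(18) = mex{0,3,2,2} = 1
G(19) = mex{0,0,2,2} = 1
G(20) = mex{0,0,3,2} = 1
G(21) = mex{1,0,0,3} = 2
G(22) = mex{1,0,0,0} = 2
G(23) = mex{1,1,0,0} = 2
G(24) = mex{1,1,0,0} = 2
G_A(24) = 2.
Pile B, S = {1, 3, 9}:
n :  0  1  2  3  4  5  6  7  8  9 10 11 12 13 14 15 16 17 18 19 20 21 22 23 24 25 26
G :  0  1  0  1  0  1  0  1  0  1  0  1  0  1  0  1  0  1  0  1  0  1  0  1  0  1  0
G_B(26) = 0.
Pile C, S = {1, 2, 7, 8, 9}:
G(0) = 0
G(1) = mex{0} = 1
G(2) = mex{1,0} = 2
G(3) = mex{2,1} = 0
G(4) = mex{0,2} = 1
G(5) = mex{1,0} = 2
G(6) = mex{2,1} = 0
G(7) = mex{0,2,0} = 1
G(8) = mex{1,0,1,0} = 2
G(9) = mex{2,1,2,1,0} = 3
G(10) = mex{3,2,0,2,1} = 4
G(11) = mex{4,3,1,0,2} = 5
G(12) = mex{5,4,2,1,0} = 3
G(13) = mex{3,5,0,2,1} = 4
G(14) = mex{4,3,1,0,2} = 5
G(15) = mex{5,4,2,1,0} = 3
G(16) = mex{3,5,3,2,1} = 0
G(17) = mex{0,3,4,3,2} = 1
G(18) = mex{1,0,5,4,3} = 2
G_C(18) = 2.
Combined Grundy value = 2 ⊕ 0 ⊕ 2 = 0.

0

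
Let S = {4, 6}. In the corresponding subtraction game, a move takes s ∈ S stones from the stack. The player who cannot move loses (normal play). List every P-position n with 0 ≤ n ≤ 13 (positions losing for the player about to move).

G(0) = 0
G(1) = mex{} = 0
G(2) = mex{} = 0
G(3) = mex{} = 0
G(4) = mex{0} = 1
G(5) = mex{0} = 1
G(6) = mex{0,0} = 1
G(7) = mex{0,0} = 1
G(8) = mex{1,0} = 2
G(9) = mex{1,0} = 2
G(10) = mex{1,1} = 0
G(11) = mex{1,1} = 0
G(12) = mex{2,1} = 0
G(13) = mex{2,1} = 0
P-positions are exactly the n with G(n) = 0.

0, 1, 2, 3, 10, 11, 12, 13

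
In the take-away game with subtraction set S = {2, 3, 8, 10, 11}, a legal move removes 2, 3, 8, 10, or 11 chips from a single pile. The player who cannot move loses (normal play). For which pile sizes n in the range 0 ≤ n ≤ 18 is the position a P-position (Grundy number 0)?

n :  0  1  2  3  4  5  6  7  8  9 10 11 12 13 14 15 16 17 18
G :  0  0  1  1  2  0  0  1  1  2  2  3  3  4  4  5  2  3  0
P-positions are exactly the n with G(n) = 0.

0, 1, 5, 6, 18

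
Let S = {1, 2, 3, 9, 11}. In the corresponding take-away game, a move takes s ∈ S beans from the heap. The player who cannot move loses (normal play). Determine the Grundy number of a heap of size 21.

1

n :  0  1  2  3  4  5  6  7  8  9 10 11 12 13 14 15 16 17 18 19 20 21
G :  0  1  2  3  0  1  2  3  0  1  2  3  0  1  2  3  0  1  2  3  0  1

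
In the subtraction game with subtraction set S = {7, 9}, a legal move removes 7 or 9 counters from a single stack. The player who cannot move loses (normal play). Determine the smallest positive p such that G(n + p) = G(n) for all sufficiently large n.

G(0) = 0
G(1) = mex{} = 0
G(2) = mex{} = 0
G(3) = mex{} = 0
G(4) = mex{} = 0
G(5) = mex{} = 0
G(6) = mex{} = 0
G(7) = mex{0} = 1
G(8) = mex{0} = 1
G(9) = mex{0,0} = 1
G(10) = mex{0,0} = 1
G(11) = mex{0,0} = 1
G(12) = mex{0,0} = 1
G(13) = mex{0,0} = 1
G(14) = mex{1,0} = 2
G(15) = mex{1,0} = 2
G(16) = mex{1,1} = 0
G(17) = mex{1,1} = 0
G(18) = mex{1,1} = 0
G(19) = mex{1,1} = 0
G(20) = mex{1,1} = 0
G(21) = mex{2,1} = 0
G(22) = mex{2,1} = 0
G(23) = mex{0,2} = 1
G(24) = mex{0,2} = 1
G(25) = mex{0,0} = 1
G(26) = mex{0,0} = 1
G(27) = mex{0,0} = 1
G(28) = mex{0,0} = 1
G(29) = mex{0,0} = 1
G(30) = mex{1,0} = 2
G(31) = mex{1,0} = 2
G(32) = mex{1,1} = 0
G(33) = mex{1,1} = 0
G(n+16) = G(n) holds for n = 0,…,8 (a full window of length max(S) = 9), so the sequence is purely periodic with period 16.

16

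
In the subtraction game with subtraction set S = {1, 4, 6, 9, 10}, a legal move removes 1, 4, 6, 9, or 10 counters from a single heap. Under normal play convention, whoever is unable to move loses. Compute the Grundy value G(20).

n :  0  1  2  3  4  5  6  7  8  9 10 11 12 13 14 15 16 17 18 19 20
G :  0  1  0  1  2  0  1  0  1  2  3  2  3  4  5  3  2  3  0  1  0

0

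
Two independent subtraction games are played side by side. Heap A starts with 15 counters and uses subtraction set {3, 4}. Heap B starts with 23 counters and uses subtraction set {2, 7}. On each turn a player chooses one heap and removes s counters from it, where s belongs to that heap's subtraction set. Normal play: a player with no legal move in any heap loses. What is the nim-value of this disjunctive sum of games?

0

Heap A, S = {3, 4}:
n :  0  1  2  3  4  5  6  7  8  9 10 11 12 13 14 15
G :  0  0  0  1  1  1  2  0  0  0  1  1  1  2  0  0
G_A(15) = 0.
Heap B, S = {2, 7}:
G(0) = 0
G(1) = mex{} = 0
G(2) = mex{0} = 1
G(3) = mex{0} = 1
G(4) = mex{1} = 0
G(5) = mex{1} = 0
G(6) = mex{0} = 1
G(7) = mex{0,0} = 1
G(8) = mex{1,0} = 2
G(9) = mex{1,1} = 0
G(10) = mex{2,1} = 0
G(11) = mex{0,0} = 1
G(12) = mex{0,0} = 1
G(13) = mex{1,1} = 0
G(14) = mex{1,1} = 0
G(15) = mex{0,2} = 1
G(16) = mex{0,0} = 1
G(17) = mex{1,0} = 2
G(18) = mex{1,1} = 0
G(19) = mex{2,1} = 0
G(20) = mex{0,0} = 1
G(21) = mex{0,0} = 1
G(22) = mex{1,1} = 0
G(23) = mex{1,1} = 0
G_B(23) = 0.
Combined Grundy value = 0 ⊕ 0 = 0.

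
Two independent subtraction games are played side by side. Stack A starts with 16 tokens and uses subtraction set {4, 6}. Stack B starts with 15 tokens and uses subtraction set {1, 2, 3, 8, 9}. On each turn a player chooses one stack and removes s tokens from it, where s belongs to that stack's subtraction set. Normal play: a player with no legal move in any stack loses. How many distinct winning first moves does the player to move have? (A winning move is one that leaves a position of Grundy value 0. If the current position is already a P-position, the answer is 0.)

Stack A, S = {4, 6}:
G(0) = 0
G(1) = mex{} = 0
G(2) = mex{} = 0
G(3) = mex{} = 0
G(4) = mex{0} = 1
G(5) = mex{0} = 1
G(6) = mex{0,0} = 1
G(7) = mex{0,0} = 1
G(8) = mex{1,0} = 2
G(9) = mex{1,0} = 2
G(10) = mex{1,1} = 0
G(11) = mex{1,1} = 0
G(12) = mex{2,1} = 0
G(13) = mex{2,1} = 0
G(14) = mex{0,2} = 1
G(15) = mex{0,2} = 1
G(16) = mex{0,0} = 1
G_A(16) = 1.
Stack B, S = {1, 2, 3, 8, 9}:
G(0) = 0
G(1) = mex{0} = 1
G(2) = mex{1,0} = 2
G(3) = mex{2,1,0} = 3
G(4) = mex{3,2,1} = 0
G(5) = mex{0,3,2} = 1
G(6) = mex{1,0,3} = 2
G(7) = mex{2,1,0} = 3
G(8) = mex{3,2,1,0} = 4
G(9) = mex{4,3,2,1,0} = 5
G(10) = mex{5,4,3,2,1} = 0
G(11) = mex{0,5,4,3,2} = 1
G(12) = mex{1,0,5,0,3} = 2
G(13) = mex{2,1,0,1,0} = 3
G(14) = mex{3,2,1,2,1} = 0
G(15) = mex{0,3,2,3,2} = 1
G_B(15) = 1.
Combined Grundy value = 1 ⊕ 1 = 0.
A winning move leaves total XOR = 0, i.e. changes one component's Grundy value g to g ⊕ X where X is the current total.
Stack A: target g' = 1⊕0 = 1, but every legal move changes the Grundy value (mex property), so 0 moves.
Stack B: target g' = 1⊕0 = 1, but every legal move changes the Grundy value (mex property), so 0 moves.

0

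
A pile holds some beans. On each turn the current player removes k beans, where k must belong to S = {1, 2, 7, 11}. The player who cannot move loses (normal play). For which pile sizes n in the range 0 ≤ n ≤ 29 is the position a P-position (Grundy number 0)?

n :  0  1  2  3  4  5  6  7  8  9 10 11 12 13 14 15 16 17 18 19 20 21 22 23 24 25 26 27 28 29
G :  0  1  2  0  1  2  0  1  2  0  1  2  0  1  2  0  1  2  0  1  2  0  1  2  0  1  2  0  1  2
P-positions are exactly the n with G(n) = 0.

0, 3, 6, 9, 12, 15, 18, 21, 24, 27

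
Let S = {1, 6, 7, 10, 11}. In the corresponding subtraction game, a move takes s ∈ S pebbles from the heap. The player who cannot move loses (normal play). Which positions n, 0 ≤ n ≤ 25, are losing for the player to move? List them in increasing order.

G(0) = 0
G(1) = mex{0} = 1
G(2) = mex{1} = 0
G(3) = mex{0} = 1
G(4) = mex{1} = 0
G(5) = mex{0} = 1
G(6) = mex{1,0} = 2
G(7) = mex{2,1,0} = 3
G(8) = mex{3,0,1} = 2
G(9) = mex{2,1,0} = 3
G(10) = mex{3,0,1,0} = 2
G(11) = mex{2,1,0,1,0} = 3
G(12) = mex{3,2,1,0,1} = 4
G(13) = mex{4,3,2,1,0} = 5
G(14) = mex{5,2,3,0,1} = 4
G(15) = mex{4,3,2,1,0} = 5
G(16) = mex{5,2,3,2,1} = 0
G(17) = mex{0,3,2,3,2} = 1
G(18) = mex{1,4,3,2,3} = 0
G(19) = mex{0,5,4,3,2} = 1
G(20) = mex{1,4,5,2,3} = 0
G(21) = mex{0,5,4,3,2} = 1
G(22) = mex{1,0,5,4,3} = 2
G(23) = mex{2,1,0,5,4} = 3
G(24) = mex{3,0,1,4,5} = 2
G(25) = mex{2,1,0,5,4} = 3
P-positions are exactly the n with G(n) = 0.

0, 2, 4, 16, 18, 20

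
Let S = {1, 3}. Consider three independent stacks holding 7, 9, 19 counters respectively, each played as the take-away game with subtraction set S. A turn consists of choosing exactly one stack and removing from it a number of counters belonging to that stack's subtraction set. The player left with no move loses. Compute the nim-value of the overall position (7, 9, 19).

1

All stacks use S = {1, 3}:
n :  0  1  2  3  4  5  6  7  8  9 10 11 12 13 14 15 16 17 18 19
G :  0  1  0  1  0  1  0  1  0  1  0  1  0  1  0  1  0  1  0  1
Stack A: G(7) = 1.
Stack B: G(9) = 1.
Stack C: G(19) = 1.
Combined Grundy value = 1 ⊕ 1 ⊕ 1 = 1.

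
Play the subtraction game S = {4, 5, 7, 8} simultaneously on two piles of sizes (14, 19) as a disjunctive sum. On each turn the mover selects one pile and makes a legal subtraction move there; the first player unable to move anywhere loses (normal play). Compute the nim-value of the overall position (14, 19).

All piles use S = {4, 5, 7, 8}:
n :  0  1  2  3  4  5  6  7  8  9 10 11 12 13 14 15 16 17 18 19
G :  0  0  0  0  1  1  1  1  2  2  2  2  0  0  0  0  1  1  1  1
Pile A: G(14) = 0.
Pile B: G(19) = 1.
Combined Grundy value = 0 ⊕ 1 = 1.

1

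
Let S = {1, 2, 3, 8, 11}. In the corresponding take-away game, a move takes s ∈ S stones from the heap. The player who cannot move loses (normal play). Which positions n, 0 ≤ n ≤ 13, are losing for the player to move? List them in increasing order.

n :  0  1  2  3  4  5  6  7  8  9 10 11 12 13
G :  0  1  2  3  0  1  2  3  4  0  1  2  3  0
P-positions are exactly the n with G(n) = 0.

0, 4, 9, 13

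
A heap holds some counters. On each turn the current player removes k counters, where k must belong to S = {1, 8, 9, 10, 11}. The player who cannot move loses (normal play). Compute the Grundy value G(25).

G(0) = 0
G(1) = mex{0} = 1
G(2) = mex{1} = 0
G(3) = mex{0} = 1
G(4) = mex{1} = 0
G(5) = mex{0} = 1
G(6) = mex{1} = 0
G(7) = mex{0} = 1
G(8) = mex{1,0} = 2
G(9) = mex{2,1,0} = 3
G(10) = mex{3,0,1,0} = 2
G(11) = mex{2,1,0,1,0} = 3
G(12) = mex{3,0,1,0,1} = 2
G(13) = mex{2,1,0,1,0} = 3
G(14) = mex{3,0,1,0,1} = 2
G(15) = mex{2,1,0,1,0} = 3
G(16) = mex{3,2,1,0,1} = 4
G(17) = mex{4,3,2,1,0} = 5
G(18) = mex{5,2,3,2,1} = 0
G(19) = mex{0,3,2,3,2} = 1
G(20) = mex{1,2,3,2,3} = 0
G(21) = mex{0,3,2,3,2} = 1
G(22) = mex{1,2,3,2,3} = 0
G(23) = mex{0,3,2,3,2} = 1
G(24) = mex{1,4,3,2,3} = 0
G(25) = mex{0,5,4,3,2} = 1

1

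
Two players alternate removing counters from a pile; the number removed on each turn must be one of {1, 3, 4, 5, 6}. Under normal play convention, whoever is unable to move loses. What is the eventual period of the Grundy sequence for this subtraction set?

9

G(0) = 0
G(1) = mex{0} = 1
G(2) = mex{1} = 0
G(3) = mex{0,0} = 1
G(4) = mex{1,1,0} = 2
G(5) = mex{2,0,1,0} = 3
G(6) = mex{3,1,0,1,0} = 2
G(7) = mex{2,2,1,0,1} = 3
G(8) = mex{3,3,2,1,0} = 4
G(9) = mex{4,2,3,2,1} = 0
G(10) = mex{0,3,2,3,2} = 1
G(11) = mex{1,4,3,2,3} = 0
G(12) = mex{0,0,4,3,2} = 1
G(13) = mex{1,1,0,4,3} = 2
G(14) = mex{2,0,1,0,4} = 3
G(15) = mex{3,1,0,1,0} = 2
G(16) = mex{2,2,1,0,1} = 3
G(17) = mex{3,3,2,1,0} = 4
G(18) = mex{4,2,3,2,1} = 0
G(19) = mex{0,3,2,3,2} = 1
G(n+9) = G(n) holds for n = 0,…,5 (a full window of length max(S) = 6), so the sequence is purely periodic with period 9.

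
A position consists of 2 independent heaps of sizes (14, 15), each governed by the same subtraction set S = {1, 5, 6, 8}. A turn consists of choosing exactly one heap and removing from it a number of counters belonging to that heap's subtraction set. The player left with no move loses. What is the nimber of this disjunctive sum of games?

All heaps use S = {1, 5, 6, 8}:
n :  0  1  2  3  4  5  6  7  8  9 10 11 12 13 14 15
G :  0  1  0  1  0  1  2  3  2  3  2  0  1  0  1  0
Heap A: G(14) = 1.
Heap B: G(15) = 0.
Combined Grundy value = 1 ⊕ 0 = 1.

1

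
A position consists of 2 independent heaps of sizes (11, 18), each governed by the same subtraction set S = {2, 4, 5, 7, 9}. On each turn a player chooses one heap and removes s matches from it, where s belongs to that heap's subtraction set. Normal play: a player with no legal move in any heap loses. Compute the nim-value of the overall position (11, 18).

All heaps use S = {2, 4, 5, 7, 9}:
G(0) = 0
G(1) = mex{} = 0
G(2) = mex{0} = 1
G(3) = mex{0} = 1
G(4) = mex{1,0} = 2
G(5) = mex{1,0,0} = 2
G(6) = mex{2,1,0} = 3
G(7) = mex{2,1,1,0} = 3
G(8) = mex{3,2,1,0} = 4
G(9) = mex{3,2,2,1,0} = 4
G(10) = mex{4,3,2,1,0} = 5
G(11) = mex{4,3,3,2,1} = 0
G(12) = mex{5,4,3,2,1} = 0
G(13) = mex{0,4,4,3,2} = 1
G(14) = mex{0,5,4,3,2} = 1
G(15) = mex{1,0,5,4,3} = 2
G(16) = mex{1,0,0,4,3} = 2
G(17) = mex{2,1,0,5,4} = 3
G(18) = mex{2,1,1,0,4} = 3
Heap A: G(11) = 0.
Heap B: G(18) = 3.
Combined Grundy value = 0 ⊕ 3 = 3.

3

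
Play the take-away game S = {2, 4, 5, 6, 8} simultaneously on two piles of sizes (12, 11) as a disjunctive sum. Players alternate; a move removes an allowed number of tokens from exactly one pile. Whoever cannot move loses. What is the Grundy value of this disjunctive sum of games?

1

All piles use S = {2, 4, 5, 6, 8}:
n :  0  1  2  3  4  5  6  7  8  9 10 11 12
G :  0  0  1  1  2  2  3  3  4  4  0  0  1
Pile A: G(12) = 1.
Pile B: G(11) = 0.
Combined Grundy value = 1 ⊕ 0 = 1.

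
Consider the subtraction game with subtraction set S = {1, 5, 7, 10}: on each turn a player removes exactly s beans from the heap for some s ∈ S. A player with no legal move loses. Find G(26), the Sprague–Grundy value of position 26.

G(0) = 0
G(1) = mex{0} = 1
G(2) = mex{1} = 0
G(3) = mex{0} = 1
G(4) = mex{1} = 0
G(5) = mex{0,0} = 1
G(6) = mex{1,1} = 0
G(7) = mex{0,0,0} = 1
G(8) = mex{1,1,1} = 0
G(9) = mex{0,0,0} = 1
G(10) = mex{1,1,1,0} = 2
G(11) = mex{2,0,0,1} = 3
G(12) = mex{3,1,1,0} = 2
G(13) = mex{2,0,0,1} = 3
G(14) = mex{3,1,1,0} = 2
G(15) = mex{2,2,0,1} = 3
G(16) = mex{3,3,1,0} = 2
G(17) = mex{2,2,2,1} = 0
G(18) = mex{0,3,3,0} = 1
G(19) = mex{1,2,2,1} = 0
G(20) = mex{0,3,3,2} = 1
G(21) = mex{1,2,2,3} = 0
G(22) = mex{0,0,3,2} = 1
G(23) = mex{1,1,2,3} = 0
G(24) = mex{0,0,0,2} = 1
G(25) = mex{1,1,1,3} = 0
G(26) = mex{0,0,0,2} = 1

1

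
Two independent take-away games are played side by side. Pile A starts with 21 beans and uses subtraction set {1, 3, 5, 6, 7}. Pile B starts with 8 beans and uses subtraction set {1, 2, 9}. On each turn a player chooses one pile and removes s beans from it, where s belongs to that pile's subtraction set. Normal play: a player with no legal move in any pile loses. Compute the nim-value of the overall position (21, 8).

Pile A, S = {1, 3, 5, 6, 7}:
G(0) = 0
G(1) = mex{0} = 1
G(2) = mex{1} = 0
G(3) = mex{0,0} = 1
G(4) = mex{1,1} = 0
G(5) = mex{0,0,0} = 1
G(6) = mex{1,1,1,0} = 2
G(7) = mex{2,0,0,1,0} = 3
G(8) = mex{3,1,1,0,1} = 2
G(9) = mex{2,2,0,1,0} = 3
G(10) = mex{3,3,1,0,1} = 2
G(11) = mex{2,2,2,1,0} = 3
G(12) = mex{3,3,3,2,1} = 0
G(13) = mex{0,2,2,3,2} = 1
G(14) = mex{1,3,3,2,3} = 0
G(15) = mex{0,0,2,3,2} = 1
G(16) = mex{1,1,3,2,3} = 0
G(17) = mex{0,0,0,3,2} = 1
G(18) = mex{1,1,1,0,3} = 2
G(19) = mex{2,0,0,1,0} = 3
G(20) = mex{3,1,1,0,1} = 2
G(21) = mex{2,2,0,1,0} = 3
G_A(21) = 3.
Pile B, S = {1, 2, 9}:
G(0) = 0
G(1) = mex{0} = 1
G(2) = mex{1,0} = 2
G(3) = mex{2,1} = 0
G(4) = mex{0,2} = 1
G(5) = mex{1,0} = 2
G(6) = mex{2,1} = 0
G(7) = mex{0,2} = 1
G(8) = mex{1,0} = 2
G_B(8) = 2.
Combined Grundy value = 3 ⊕ 2 = 1.

1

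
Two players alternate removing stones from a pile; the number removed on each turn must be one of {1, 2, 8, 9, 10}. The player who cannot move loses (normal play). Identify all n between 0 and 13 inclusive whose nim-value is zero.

0, 3, 6

n :  0  1  2  3  4  5  6  7  8  9 10 11 12 13
G :  0  1  2  0  1  2  0  1  2  3  4  5  3  4
P-positions are exactly the n with G(n) = 0.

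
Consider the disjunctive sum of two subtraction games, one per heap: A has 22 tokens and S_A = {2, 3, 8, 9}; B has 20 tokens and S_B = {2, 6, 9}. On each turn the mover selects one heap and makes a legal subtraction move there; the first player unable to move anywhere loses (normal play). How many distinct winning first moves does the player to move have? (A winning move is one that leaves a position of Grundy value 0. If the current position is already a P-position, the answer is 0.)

Heap A, S = {2, 3, 8, 9}:
n :  0  1  2  3  4  5  6  7  8  9 10 11 12 13 14 15 16 17 18 19 20 21 22
G :  0  0  1  1  2  0  0  1  1  2  2  0  0  1  1  2  0  0  1  1  2  2  0
G_A(22) = 0.
Heap B, S = {2, 6, 9}:
n :  0  1  2  3  4  5  6  7  8  9 10 11 12 13 14 15 16 17 18 19 20
G :  0  0  1  1  0  0  1  1  0  2  1  3  0  2  1  0  0  1  1  0  0
G_B(20) = 0.
Combined Grundy value = 0 ⊕ 0 = 0.
A winning move leaves total XOR = 0, i.e. changes one component's Grundy value g to g ⊕ X where X is the current total.
Heap A: target g' = 0⊕0 = 0, but every legal move changes the Grundy value (mex property), so 0 moves.
Heap B: target g' = 0⊕0 = 0, but every legal move changes the Grundy value (mex property), so 0 moves.

0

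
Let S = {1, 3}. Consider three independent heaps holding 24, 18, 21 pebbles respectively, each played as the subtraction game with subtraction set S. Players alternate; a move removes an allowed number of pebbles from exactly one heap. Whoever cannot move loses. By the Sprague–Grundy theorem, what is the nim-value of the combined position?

1

All heaps use S = {1, 3}:
G(0) = 0
G(1) = mex{0} = 1
G(2) = mex{1} = 0
G(3) = mex{0,0} = 1
G(4) = mex{1,1} = 0
G(5) = mex{0,0} = 1
G(6) = mex{1,1} = 0
G(7) = mex{0,0} = 1
G(8) = mex{1,1} = 0
G(9) = mex{0,0} = 1
G(10) = mex{1,1} = 0
G(11) = mex{0,0} = 1
G(12) = mex{1,1} = 0
G(13) = mex{0,0} = 1
G(14) = mex{1,1} = 0
G(15) = mex{0,0} = 1
G(16) = mex{1,1} = 0
G(17) = mex{0,0} = 1
G(18) = mex{1,1} = 0
G(19) = mex{0,0} = 1
G(20) = mex{1,1} = 0
G(21) = mex{0,0} = 1
G(22) = mex{1,1} = 0
G(23) = mex{0,0} = 1
G(24) = mex{1,1} = 0
Heap A: G(24) = 0.
Heap B: G(18) = 0.
Heap C: G(21) = 1.
Combined Grundy value = 0 ⊕ 0 ⊕ 1 = 1.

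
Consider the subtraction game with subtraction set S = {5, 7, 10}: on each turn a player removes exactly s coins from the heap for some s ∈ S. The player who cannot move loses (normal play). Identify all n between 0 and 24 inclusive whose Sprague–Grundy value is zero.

0, 1, 2, 3, 4, 15, 16, 17, 18, 19

G(0) = 0
G(1) = mex{} = 0
G(2) = mex{} = 0
G(3) = mex{} = 0
G(4) = mex{} = 0
G(5) = mex{0} = 1
G(6) = mex{0} = 1
G(7) = mex{0,0} = 1
G(8) = mex{0,0} = 1
G(9) = mex{0,0} = 1
G(10) = mex{1,0,0} = 2
G(11) = mex{1,0,0} = 2
G(12) = mex{1,1,0} = 2
G(13) = mex{1,1,0} = 2
G(14) = mex{1,1,0} = 2
G(15) = mex{2,1,1} = 0
G(16) = mex{2,1,1} = 0
G(17) = mex{2,2,1} = 0
G(18) = mex{2,2,1} = 0
G(19) = mex{2,2,1} = 0
G(20) = mex{0,2,2} = 1
G(21) = mex{0,2,2} = 1
G(22) = mex{0,0,2} = 1
G(23) = mex{0,0,2} = 1
G(24) = mex{0,0,2} = 1
P-positions are exactly the n with G(n) = 0.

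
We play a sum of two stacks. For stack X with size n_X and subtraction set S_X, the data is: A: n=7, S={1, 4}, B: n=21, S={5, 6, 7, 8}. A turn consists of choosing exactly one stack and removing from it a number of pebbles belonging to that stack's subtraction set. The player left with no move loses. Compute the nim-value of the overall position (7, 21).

1

Stack A, S = {1, 4}:
G(0) = 0
G(1) = mex{0} = 1
G(2) = mex{1} = 0
G(3) = mex{0} = 1
G(4) = mex{1,0} = 2
G(5) = mex{2,1} = 0
G(6) = mex{0,0} = 1
G(7) = mex{1,1} = 0
G_A(7) = 0.
Stack B, S = {5, 6, 7, 8}:
n :  0  1  2  3  4  5  6  7  8  9 10 11 12 13 14 15 16 17 18 19 20 21
G :  0  0  0  0  0  1  1  1  1  1  2  2  2  0  0  0  0  0  1  1  1  1
G_B(21) = 1.
Combined Grundy value = 0 ⊕ 1 = 1.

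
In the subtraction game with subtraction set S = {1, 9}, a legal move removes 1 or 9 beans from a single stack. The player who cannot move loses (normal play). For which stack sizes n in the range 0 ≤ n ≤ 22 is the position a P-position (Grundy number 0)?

n :  0  1  2  3  4  5  6  7  8  9 10 11 12 13 14 15 16 17 18 19 20 21 22
G :  0  1  0  1  0  1  0  1  0  1  0  1  0  1  0  1  0  1  0  1  0  1  0
P-positions are exactly the n with G(n) = 0.

0, 2, 4, 6, 8, 10, 12, 14, 16, 18, 20, 22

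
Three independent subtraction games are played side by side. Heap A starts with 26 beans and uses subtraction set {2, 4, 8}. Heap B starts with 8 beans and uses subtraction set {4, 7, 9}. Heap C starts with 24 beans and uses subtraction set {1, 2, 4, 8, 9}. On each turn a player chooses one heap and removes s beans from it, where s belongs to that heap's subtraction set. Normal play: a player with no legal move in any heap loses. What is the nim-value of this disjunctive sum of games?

6

Heap A, S = {2, 4, 8}:
n :  0  1  2  3  4  5  6  7  8  9 10 11 12 13 14 15 16 17 18 19 20 21 22 23 24 25 26
G :  0  0  1  1  2  2  0  0  1  1  2  2  0  0  1  1  2  2  0  0  1  1  2  2  0  0  1
G_A(26) = 1.
Heap B, S = {4, 7, 9}:
n : 0 1 2 3 4 5 6 7 8
G : 0 0 0 0 1 1 1 1 2
G_B(8) = 2.
Heap C, S = {1, 2, 4, 8, 9}:
G(0) = 0
G(1) = mex{0} = 1
G(2) = mex{1,0} = 2
G(3) = mex{2,1} = 0
G(4) = mex{0,2,0} = 1
G(5) = mex{1,0,1} = 2
G(6) = mex{2,1,2} = 0
G(7) = mex{0,2,0} = 1
G(8) = mex{1,0,1,0} = 2
G(9) = mex{2,1,2,1,0} = 3
G(10) = mex{3,2,0,2,1} = 4
G(11) = mex{4,3,1,0,2} = 5
G(12) = mex{5,4,2,1,0} = 3
G(13) = mex{3,5,3,2,1} = 0
G(14) = mex{0,3,4,0,2} = 1
G(15) = mex{1,0,5,1,0} = 2
G(16) = mex{2,1,3,2,1} = 0
G(17) = mex{0,2,0,3,2} = 1
G(18) = mex{1,0,1,4,3} = 2
G(19) = mex{2,1,2,5,4} = 0
G(20) = mex{0,2,0,3,5} = 1
G(21) = mex{1,0,1,0,3} = 2
G(22) = mex{2,1,2,1,0} = 3
G(23) = mex{3,2,0,2,1} = 4
G(24) = mex{4,3,1,0,2} = 5
G_C(24) = 5.
Combined Grundy value = 1 ⊕ 2 ⊕ 5 = 6.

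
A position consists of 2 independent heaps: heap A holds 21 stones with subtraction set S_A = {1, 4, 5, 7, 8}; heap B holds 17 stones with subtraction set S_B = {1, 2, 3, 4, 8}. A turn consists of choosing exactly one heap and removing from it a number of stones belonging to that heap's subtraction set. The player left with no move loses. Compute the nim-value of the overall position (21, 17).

Heap A, S = {1, 4, 5, 7, 8}:
n :  0  1  2  3  4  5  6  7  8  9 10 11 12 13 14 15 16 17 18 19 20 21
G :  0  1  0  1  2  3  2  3  4  5  4  0  1  0  1  2  3  2  3  4  5  4
G_A(21) = 4.
Heap B, S = {1, 2, 3, 4, 8}:
n :  0  1  2  3  4  5  6  7  8  9 10 11 12 13 14 15 16 17
G :  0  1  2  3  4  0  1  2  3  4  0  1  2  3  4  0  1  2
G_B(17) = 2.
Combined Grundy value = 4 ⊕ 2 = 6.

6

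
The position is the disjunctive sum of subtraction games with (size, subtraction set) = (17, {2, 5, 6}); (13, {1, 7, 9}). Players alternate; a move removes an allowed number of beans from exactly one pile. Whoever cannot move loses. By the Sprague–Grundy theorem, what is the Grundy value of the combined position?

Pile A, S = {2, 5, 6}:
n :  0  1  2  3  4  5  6  7  8  9 10 11 12 13 14 15 16 17
G :  0  0  1  1  0  2  1  3  0  2  1  0  0  1  1  0  2  1
G_A(17) = 1.
Pile B, S = {1, 7, 9}:
n :  0  1  2  3  4  5  6  7  8  9 10 11 12 13
G :  0  1  0  1  0  1  0  1  0  1  0  1  0  1
G_B(13) = 1.
Combined Grundy value = 1 ⊕ 1 = 0.

0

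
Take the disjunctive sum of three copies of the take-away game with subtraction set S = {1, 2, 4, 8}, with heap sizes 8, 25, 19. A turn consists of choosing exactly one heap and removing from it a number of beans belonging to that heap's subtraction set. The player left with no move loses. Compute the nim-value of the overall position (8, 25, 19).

All heaps use S = {1, 2, 4, 8}:
n :  0  1  2  3  4  5  6  7  8  9 10 11 12 13 14 15 16 17 18 19 20 21 22 23 24 25
G :  0  1  2  0  1  2  0  1  2  0  1  2  0  1  2  0  1  2  0  1  2  0  1  2  0  1
Heap A: G(8) = 2.
Heap B: G(25) = 1.
Heap C: G(19) = 1.
Combined Grundy value = 2 ⊕ 1 ⊕ 1 = 2.

2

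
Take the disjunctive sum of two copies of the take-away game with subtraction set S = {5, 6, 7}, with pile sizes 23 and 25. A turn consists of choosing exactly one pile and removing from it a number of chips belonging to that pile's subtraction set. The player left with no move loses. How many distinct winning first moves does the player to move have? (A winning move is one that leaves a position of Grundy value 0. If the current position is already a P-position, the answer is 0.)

All piles use S = {5, 6, 7}:
G(0) = 0
G(1) = mex{} = 0
G(2) = mex{} = 0
G(3) = mex{} = 0
G(4) = mex{} = 0
G(5) = mex{0} = 1
G(6) = mex{0,0} = 1
G(7) = mex{0,0,0} = 1
G(8) = mex{0,0,0} = 1
G(9) = mex{0,0,0} = 1
G(10) = mex{1,0,0} = 2
G(11) = mex{1,1,0} = 2
G(12) = mex{1,1,1} = 0
G(13) = mex{1,1,1} = 0
G(14) = mex{1,1,1} = 0
G(15) = mex{2,1,1} = 0
G(16) = mex{2,2,1} = 0
G(17) = mex{0,2,2} = 1
G(18) = mex{0,0,2} = 1
G(19) = mex{0,0,0} = 1
G(20) = mex{0,0,0} = 1
G(21) = mex{0,0,0} = 1
G(22) = mex{1,0,0} = 2
G(23) = mex{1,1,0} = 2
G(24) = mex{1,1,1} = 0
G(25) = mex{1,1,1} = 0
Pile A: G(23) = 2.
Pile B: G(25) = 0.
Combined Grundy value = 2 ⊕ 0 = 2.
A winning move leaves total XOR = 0, i.e. changes one component's Grundy value g to g ⊕ X where X is the current total.
Pile A: need g' = 2⊕2 = 0. Options: 23−5→G=1, 23−6→G=1, 23−7→G=0. Hits: 1.
Pile B: need g' = 0⊕2 = 2. Options: 25−5→G=1, 25−6→G=1, 25−7→G=1. Hits: 0.

1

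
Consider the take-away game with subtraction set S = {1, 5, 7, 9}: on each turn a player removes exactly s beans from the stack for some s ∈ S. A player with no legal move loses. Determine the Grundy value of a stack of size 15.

n :  0  1  2  3  4  5  6  7  8  9 10 11 12 13 14 15
G :  0  1  0  1  0  1  0  1  0  1  0  1  0  1  0  1

1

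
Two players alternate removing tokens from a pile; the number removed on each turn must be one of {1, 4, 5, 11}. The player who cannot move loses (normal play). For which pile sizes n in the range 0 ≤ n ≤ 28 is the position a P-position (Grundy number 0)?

n :  0  1  2  3  4  5  6  7  8  9 10 11 12 13 14 15 16 17 18 19 20 21 22 23 24 25 26 27 28
G :  0  1  0  1  2  3  2  3  0  1  0  1  2  3  2  3  0  1  0  1  2  3  2  3  0  1  0  1  2
P-positions are exactly the n with G(n) = 0.

0, 2, 8, 10, 16, 18, 24, 26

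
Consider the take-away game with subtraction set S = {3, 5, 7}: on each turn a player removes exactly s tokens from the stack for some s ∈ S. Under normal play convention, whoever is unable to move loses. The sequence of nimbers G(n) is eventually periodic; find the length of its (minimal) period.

10

G(0) = 0
G(1) = mex{} = 0
G(2) = mex{} = 0
G(3) = mex{0} = 1
G(4) = mex{0} = 1
G(5) = mex{0,0} = 1
G(6) = mex{1,0} = 2
G(7) = mex{1,0,0} = 2
G(8) = mex{1,1,0} = 2
G(9) = mex{2,1,0} = 3
G(10) = mex{2,1,1} = 0
G(11) = mex{2,2,1} = 0
G(12) = mex{3,2,1} = 0
G(13) = mex{0,2,2} = 1
G(14) = mex{0,3,2} = 1
G(15) = mex{0,0,2} = 1
G(16) = mex{1,0,3} = 2
G(17) = mex{1,0,0} = 2
G(18) = mex{1,1,0} = 2
G(19) = mex{2,1,0} = 3
G(20) = mex{2,1,1} = 0
G(21) = mex{2,2,1} = 0
G(n+10) = G(n) holds for n = 0,…,6 (a full window of length max(S) = 7), so the sequence is purely periodic with period 10.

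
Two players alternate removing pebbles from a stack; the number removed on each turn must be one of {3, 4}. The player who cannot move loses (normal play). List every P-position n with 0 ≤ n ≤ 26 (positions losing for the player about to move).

0, 1, 2, 7, 8, 9, 14, 15, 16, 21, 22, 23

G(0) = 0
G(1) = mex{} = 0
G(2) = mex{} = 0
G(3) = mex{0} = 1
G(4) = mex{0,0} = 1
G(5) = mex{0,0} = 1
G(6) = mex{1,0} = 2
G(7) = mex{1,1} = 0
G(8) = mex{1,1} = 0
G(9) = mex{2,1} = 0
G(10) = mex{0,2} = 1
G(11) = mex{0,0} = 1
G(12) = mex{0,0} = 1
G(13) = mex{1,0} = 2
G(14) = mex{1,1} = 0
G(15) = mex{1,1} = 0
G(16) = mex{2,1} = 0
G(17) = mex{0,2} = 1
G(18) = mex{0,0} = 1
G(19) = mex{0,0} = 1
G(20) = mex{1,0} = 2
G(21) = mex{1,1} = 0
G(22) = mex{1,1} = 0
G(23) = mex{2,1} = 0
G(24) = mex{0,2} = 1
G(25) = mex{0,0} = 1
G(26) = mex{0,0} = 1
P-positions are exactly the n with G(n) = 0.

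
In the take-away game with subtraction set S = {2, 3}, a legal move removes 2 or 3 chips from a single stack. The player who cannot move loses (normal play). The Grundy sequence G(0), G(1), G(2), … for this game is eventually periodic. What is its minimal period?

5

G(0) = 0
G(1) = mex{} = 0
G(2) = mex{0} = 1
G(3) = mex{0,0} = 1
G(4) = mex{1,0} = 2
G(5) = mex{1,1} = 0
G(6) = mex{2,1} = 0
G(7) = mex{0,2} = 1
G(8) = mex{0,0} = 1
G(9) = mex{1,0} = 2
G(10) = mex{1,1} = 0
G(11) = mex{2,1} = 0
G(12) = mex{0,2} = 1
G(13) = mex{0,0} = 1
G(14) = mex{1,0} = 2
G(n+5) = G(n) holds for n = 0,…,2 (a full window of length max(S) = 3), so the sequence is purely periodic with period 5.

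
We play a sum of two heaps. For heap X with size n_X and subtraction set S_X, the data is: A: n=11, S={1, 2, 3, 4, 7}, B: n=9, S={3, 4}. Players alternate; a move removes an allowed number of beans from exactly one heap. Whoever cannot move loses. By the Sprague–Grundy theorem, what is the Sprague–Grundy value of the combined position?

1

Heap A, S = {1, 2, 3, 4, 7}:
G(0) = 0
G(1) = mex{0} = 1
G(2) = mex{1,0} = 2
G(3) = mex{2,1,0} = 3
G(4) = mex{3,2,1,0} = 4
G(5) = mex{4,3,2,1} = 0
G(6) = mex{0,4,3,2} = 1
G(7) = mex{1,0,4,3,0} = 2
G(8) = mex{2,1,0,4,1} = 3
G(9) = mex{3,2,1,0,2} = 4
G(10) = mex{4,3,2,1,3} = 0
G(11) = mex{0,4,3,2,4} = 1
G_A(11) = 1.
Heap B, S = {3, 4}:
G(0) = 0
G(1) = mex{} = 0
G(2) = mex{} = 0
G(3) = mex{0} = 1
G(4) = mex{0,0} = 1
G(5) = mex{0,0} = 1
G(6) = mex{1,0} = 2
G(7) = mex{1,1} = 0
G(8) = mex{1,1} = 0
G(9) = mex{2,1} = 0
G_B(9) = 0.
Combined Grundy value = 1 ⊕ 0 = 1.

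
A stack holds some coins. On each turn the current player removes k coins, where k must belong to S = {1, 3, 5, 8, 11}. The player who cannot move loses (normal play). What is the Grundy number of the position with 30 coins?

2

G(0) = 0
G(1) = mex{0} = 1
G(2) = mex{1} = 0
G(3) = mex{0,0} = 1
G(4) = mex{1,1} = 0
G(5) = mex{0,0,0} = 1
G(6) = mex{1,1,1} = 0
G(7) = mex{0,0,0} = 1
G(8) = mex{1,1,1,0} = 2
G(9) = mex{2,0,0,1} = 3
G(10) = mex{3,1,1,0} = 2
G(11) = mex{2,2,0,1,0} = 3
G(12) = mex{3,3,1,0,1} = 2
G(13) = mex{2,2,2,1,0} = 3
G(14) = mex{3,3,3,0,1} = 2
G(15) = mex{2,2,2,1,0} = 3
G(16) = mex{3,3,3,2,1} = 0
G(17) = mex{0,2,2,3,0} = 1
G(18) = mex{1,3,3,2,1} = 0
G(19) = mex{0,0,2,3,2} = 1
G(20) = mex{1,1,3,2,3} = 0
G(21) = mex{0,0,0,3,2} = 1
G(22) = mex{1,1,1,2,3} = 0
G(23) = mex{0,0,0,3,2} = 1
G(24) = mex{1,1,1,0,3} = 2
G(25) = mex{2,0,0,1,2} = 3
G(26) = mex{3,1,1,0,3} = 2
G(27) = mex{2,2,0,1,0} = 3
G(28) = mex{3,3,1,0,1} = 2
G(29) = mex{2,2,2,1,0} = 3
G(30) = mex{3,3,3,0,1} = 2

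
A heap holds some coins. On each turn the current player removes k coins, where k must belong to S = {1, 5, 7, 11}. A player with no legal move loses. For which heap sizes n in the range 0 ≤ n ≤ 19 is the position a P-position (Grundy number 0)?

0, 2, 4, 6, 8, 10, 12, 14, 16, 18

n :  0  1  2  3  4  5  6  7  8  9 10 11 12 13 14 15 16 17 18 19
G :  0  1  0  1  0  1  0  1  0  1  0  1  0  1  0  1  0  1  0  1
P-positions are exactly the n with G(n) = 0.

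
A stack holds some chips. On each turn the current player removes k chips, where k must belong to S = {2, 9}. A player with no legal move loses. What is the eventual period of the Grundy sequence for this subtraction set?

11

G(0) = 0
G(1) = mex{} = 0
G(2) = mex{0} = 1
G(3) = mex{0} = 1
G(4) = mex{1} = 0
G(5) = mex{1} = 0
G(6) = mex{0} = 1
G(7) = mex{0} = 1
G(8) = mex{1} = 0
G(9) = mex{1,0} = 2
G(10) = mex{0,0} = 1
G(11) = mex{2,1} = 0
G(12) = mex{1,1} = 0
G(13) = mex{0,0} = 1
G(14) = mex{0,0} = 1
G(15) = mex{1,1} = 0
G(16) = mex{1,1} = 0
G(17) = mex{0,0} = 1
G(18) = mex{0,2} = 1
G(19) = mex{1,1} = 0
G(20) = mex{1,0} = 2
G(21) = mex{0,0} = 1
G(22) = mex{2,1} = 0
G(23) = mex{1,1} = 0
G(n+11) = G(n) holds for n = 0,…,8 (a full window of length max(S) = 9), so the sequence is purely periodic with period 11.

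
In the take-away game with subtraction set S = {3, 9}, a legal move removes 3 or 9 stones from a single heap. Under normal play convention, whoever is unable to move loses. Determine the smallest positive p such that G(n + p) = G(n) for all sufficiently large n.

6

n :  0  1  2  3  4  5  6  7  8  9 10 11 12 13 14 15 16
G :  0  0  0  1  1  1  0  0  0  1  1  1  0  0  0  1  1
G(n+6) = G(n) holds for n = 0,…,8 (a full window of length max(S) = 9), so the sequence is purely periodic with period 6.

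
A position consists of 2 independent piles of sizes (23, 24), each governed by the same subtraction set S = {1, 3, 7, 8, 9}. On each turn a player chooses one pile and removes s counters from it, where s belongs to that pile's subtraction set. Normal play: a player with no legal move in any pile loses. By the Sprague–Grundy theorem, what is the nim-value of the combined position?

All piles use S = {1, 3, 7, 8, 9}:
G(0) = 0
G(1) = mex{0} = 1
G(2) = mex{1} = 0
G(3) = mex{0,0} = 1
G(4) = mex{1,1} = 0
G(5) = mex{0,0} = 1
G(6) = mex{1,1} = 0
G(7) = mex{0,0,0} = 1
G(8) = mex{1,1,1,0} = 2
G(9) = mex{2,0,0,1,0} = 3
G(10) = mex{3,1,1,0,1} = 2
G(11) = mex{2,2,0,1,0} = 3
G(12) = mex{3,3,1,0,1} = 2
G(13) = mex{2,2,0,1,0} = 3
G(14) = mex{3,3,1,0,1} = 2
G(15) = mex{2,2,2,1,0} = 3
G(16) = mex{3,3,3,2,1} = 0
G(17) = mex{0,2,2,3,2} = 1
G(18) = mex{1,3,3,2,3} = 0
G(19) = mex{0,0,2,3,2} = 1
G(20) = mex{1,1,3,2,3} = 0
G(21) = mex{0,0,2,3,2} = 1
G(22) = mex{1,1,3,2,3} = 0
G(23) = mex{0,0,0,3,2} = 1
G(24) = mex{1,1,1,0,3} = 2
Pile A: G(23) = 1.
Pile B: G(24) = 2.
Combined Grundy value = 1 ⊕ 2 = 3.

3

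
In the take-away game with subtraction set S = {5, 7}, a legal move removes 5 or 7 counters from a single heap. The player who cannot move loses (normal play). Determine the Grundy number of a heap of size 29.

G(0) = 0
G(1) = mex{} = 0
G(2) = mex{} = 0
G(3) = mex{} = 0
G(4) = mex{} = 0
G(5) = mex{0} = 1
G(6) = mex{0} = 1
G(7) = mex{0,0} = 1
G(8) = mex{0,0} = 1
G(9) = mex{0,0} = 1
G(10) = mex{1,0} = 2
G(11) = mex{1,0} = 2
G(12) = mex{1,1} = 0
G(13) = mex{1,1} = 0
G(14) = mex{1,1} = 0
G(15) = mex{2,1} = 0
G(16) = mex{2,1} = 0
G(17) = mex{0,2} = 1
G(18) = mex{0,2} = 1
G(19) = mex{0,0} = 1
G(20) = mex{0,0} = 1
G(21) = mex{0,0} = 1
G(22) = mex{1,0} = 2
G(23) = mex{1,0} = 2
G(24) = mex{1,1} = 0
G(25) = mex{1,1} = 0
G(26) = mex{1,1} = 0
G(27) = mex{2,1} = 0
G(28) = mex{2,1} = 0
G(29) = mex{0,2} = 1

1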